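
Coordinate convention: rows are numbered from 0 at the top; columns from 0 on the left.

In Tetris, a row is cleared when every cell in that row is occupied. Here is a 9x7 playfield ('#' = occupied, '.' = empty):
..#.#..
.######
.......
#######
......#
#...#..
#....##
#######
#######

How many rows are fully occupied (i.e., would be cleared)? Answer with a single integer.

Check each row:
  row 0: 5 empty cells -> not full
  row 1: 1 empty cell -> not full
  row 2: 7 empty cells -> not full
  row 3: 0 empty cells -> FULL (clear)
  row 4: 6 empty cells -> not full
  row 5: 5 empty cells -> not full
  row 6: 4 empty cells -> not full
  row 7: 0 empty cells -> FULL (clear)
  row 8: 0 empty cells -> FULL (clear)
Total rows cleared: 3

Answer: 3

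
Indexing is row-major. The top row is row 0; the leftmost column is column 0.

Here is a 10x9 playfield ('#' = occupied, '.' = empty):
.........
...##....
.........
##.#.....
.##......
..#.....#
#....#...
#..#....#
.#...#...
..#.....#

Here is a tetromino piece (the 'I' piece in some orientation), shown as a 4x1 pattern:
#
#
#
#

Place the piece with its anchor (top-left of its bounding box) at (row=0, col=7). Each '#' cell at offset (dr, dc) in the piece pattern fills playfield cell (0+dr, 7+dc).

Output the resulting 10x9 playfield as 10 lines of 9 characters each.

Answer: .......#.
...##..#.
.......#.
##.#...#.
.##......
..#.....#
#....#...
#..#....#
.#...#...
..#.....#

Derivation:
Fill (0+0,7+0) = (0,7)
Fill (0+1,7+0) = (1,7)
Fill (0+2,7+0) = (2,7)
Fill (0+3,7+0) = (3,7)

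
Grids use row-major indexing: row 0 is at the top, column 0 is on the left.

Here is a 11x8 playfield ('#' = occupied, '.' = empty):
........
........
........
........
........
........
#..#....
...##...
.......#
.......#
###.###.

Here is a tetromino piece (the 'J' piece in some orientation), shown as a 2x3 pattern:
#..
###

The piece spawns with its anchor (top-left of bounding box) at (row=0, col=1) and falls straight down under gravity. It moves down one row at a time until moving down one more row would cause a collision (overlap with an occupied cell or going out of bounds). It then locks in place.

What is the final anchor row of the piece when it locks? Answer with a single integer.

Spawn at (row=0, col=1). Try each row:
  row 0: fits
  row 1: fits
  row 2: fits
  row 3: fits
  row 4: fits
  row 5: blocked -> lock at row 4

Answer: 4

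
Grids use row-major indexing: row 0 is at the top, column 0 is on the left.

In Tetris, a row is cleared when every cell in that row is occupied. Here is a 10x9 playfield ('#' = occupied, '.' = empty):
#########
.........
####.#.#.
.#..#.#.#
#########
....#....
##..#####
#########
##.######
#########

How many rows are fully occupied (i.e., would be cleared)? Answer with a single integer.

Check each row:
  row 0: 0 empty cells -> FULL (clear)
  row 1: 9 empty cells -> not full
  row 2: 3 empty cells -> not full
  row 3: 5 empty cells -> not full
  row 4: 0 empty cells -> FULL (clear)
  row 5: 8 empty cells -> not full
  row 6: 2 empty cells -> not full
  row 7: 0 empty cells -> FULL (clear)
  row 8: 1 empty cell -> not full
  row 9: 0 empty cells -> FULL (clear)
Total rows cleared: 4

Answer: 4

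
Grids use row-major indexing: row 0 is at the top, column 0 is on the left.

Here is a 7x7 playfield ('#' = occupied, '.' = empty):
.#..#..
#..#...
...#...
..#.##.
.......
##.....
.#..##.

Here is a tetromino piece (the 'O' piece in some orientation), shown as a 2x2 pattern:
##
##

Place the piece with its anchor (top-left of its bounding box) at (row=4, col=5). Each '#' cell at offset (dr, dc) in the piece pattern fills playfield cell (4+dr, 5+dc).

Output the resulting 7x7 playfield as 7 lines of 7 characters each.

Fill (4+0,5+0) = (4,5)
Fill (4+0,5+1) = (4,6)
Fill (4+1,5+0) = (5,5)
Fill (4+1,5+1) = (5,6)

Answer: .#..#..
#..#...
...#...
..#.##.
.....##
##...##
.#..##.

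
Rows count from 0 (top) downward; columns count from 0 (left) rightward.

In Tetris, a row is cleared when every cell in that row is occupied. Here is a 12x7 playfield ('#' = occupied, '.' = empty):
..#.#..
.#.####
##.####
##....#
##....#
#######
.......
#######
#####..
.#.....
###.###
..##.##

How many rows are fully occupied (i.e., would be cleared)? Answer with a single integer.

Check each row:
  row 0: 5 empty cells -> not full
  row 1: 2 empty cells -> not full
  row 2: 1 empty cell -> not full
  row 3: 4 empty cells -> not full
  row 4: 4 empty cells -> not full
  row 5: 0 empty cells -> FULL (clear)
  row 6: 7 empty cells -> not full
  row 7: 0 empty cells -> FULL (clear)
  row 8: 2 empty cells -> not full
  row 9: 6 empty cells -> not full
  row 10: 1 empty cell -> not full
  row 11: 3 empty cells -> not full
Total rows cleared: 2

Answer: 2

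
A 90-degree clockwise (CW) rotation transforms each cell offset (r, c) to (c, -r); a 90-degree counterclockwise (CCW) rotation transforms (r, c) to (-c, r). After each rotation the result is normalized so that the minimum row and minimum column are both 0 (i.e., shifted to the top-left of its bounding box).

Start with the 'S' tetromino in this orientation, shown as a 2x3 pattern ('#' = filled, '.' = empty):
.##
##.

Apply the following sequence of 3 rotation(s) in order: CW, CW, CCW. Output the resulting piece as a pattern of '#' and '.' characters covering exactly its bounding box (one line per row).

Start:
.##
##.
After rotation 1 (CW):
#.
##
.#
After rotation 2 (CW):
.##
##.
After rotation 3 (CCW):
#.
##
.#

Answer: #.
##
.#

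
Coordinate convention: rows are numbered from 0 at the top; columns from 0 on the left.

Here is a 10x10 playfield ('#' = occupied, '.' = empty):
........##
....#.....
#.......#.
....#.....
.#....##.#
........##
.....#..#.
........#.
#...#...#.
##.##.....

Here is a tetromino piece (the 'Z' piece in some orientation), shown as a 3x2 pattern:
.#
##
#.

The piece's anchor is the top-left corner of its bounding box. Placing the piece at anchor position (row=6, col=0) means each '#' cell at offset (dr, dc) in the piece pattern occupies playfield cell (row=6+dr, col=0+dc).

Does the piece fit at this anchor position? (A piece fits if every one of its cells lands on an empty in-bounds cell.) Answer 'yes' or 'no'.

Answer: no

Derivation:
Check each piece cell at anchor (6, 0):
  offset (0,1) -> (6,1): empty -> OK
  offset (1,0) -> (7,0): empty -> OK
  offset (1,1) -> (7,1): empty -> OK
  offset (2,0) -> (8,0): occupied ('#') -> FAIL
All cells valid: no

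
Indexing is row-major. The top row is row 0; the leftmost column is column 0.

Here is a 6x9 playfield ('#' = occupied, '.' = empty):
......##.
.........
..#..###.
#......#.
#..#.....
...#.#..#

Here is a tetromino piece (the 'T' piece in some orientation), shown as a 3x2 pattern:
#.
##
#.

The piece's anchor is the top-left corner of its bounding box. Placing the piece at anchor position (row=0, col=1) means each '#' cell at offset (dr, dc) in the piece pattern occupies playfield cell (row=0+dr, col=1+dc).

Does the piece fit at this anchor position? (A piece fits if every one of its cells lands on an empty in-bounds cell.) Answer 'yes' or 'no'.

Check each piece cell at anchor (0, 1):
  offset (0,0) -> (0,1): empty -> OK
  offset (1,0) -> (1,1): empty -> OK
  offset (1,1) -> (1,2): empty -> OK
  offset (2,0) -> (2,1): empty -> OK
All cells valid: yes

Answer: yes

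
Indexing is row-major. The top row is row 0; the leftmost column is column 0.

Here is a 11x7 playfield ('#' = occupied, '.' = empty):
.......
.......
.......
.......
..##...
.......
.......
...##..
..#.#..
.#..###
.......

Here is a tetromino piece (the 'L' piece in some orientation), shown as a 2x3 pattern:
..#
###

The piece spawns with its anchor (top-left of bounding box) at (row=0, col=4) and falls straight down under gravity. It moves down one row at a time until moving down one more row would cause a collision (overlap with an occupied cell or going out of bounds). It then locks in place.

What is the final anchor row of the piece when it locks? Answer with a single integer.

Answer: 5

Derivation:
Spawn at (row=0, col=4). Try each row:
  row 0: fits
  row 1: fits
  row 2: fits
  row 3: fits
  row 4: fits
  row 5: fits
  row 6: blocked -> lock at row 5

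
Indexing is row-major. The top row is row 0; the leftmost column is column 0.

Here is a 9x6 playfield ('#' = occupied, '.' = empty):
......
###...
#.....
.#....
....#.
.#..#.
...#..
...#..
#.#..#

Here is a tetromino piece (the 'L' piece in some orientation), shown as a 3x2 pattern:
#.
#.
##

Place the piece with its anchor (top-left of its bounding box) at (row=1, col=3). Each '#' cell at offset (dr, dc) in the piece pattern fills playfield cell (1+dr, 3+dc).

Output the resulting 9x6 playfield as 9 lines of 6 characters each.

Answer: ......
####..
#..#..
.#.##.
....#.
.#..#.
...#..
...#..
#.#..#

Derivation:
Fill (1+0,3+0) = (1,3)
Fill (1+1,3+0) = (2,3)
Fill (1+2,3+0) = (3,3)
Fill (1+2,3+1) = (3,4)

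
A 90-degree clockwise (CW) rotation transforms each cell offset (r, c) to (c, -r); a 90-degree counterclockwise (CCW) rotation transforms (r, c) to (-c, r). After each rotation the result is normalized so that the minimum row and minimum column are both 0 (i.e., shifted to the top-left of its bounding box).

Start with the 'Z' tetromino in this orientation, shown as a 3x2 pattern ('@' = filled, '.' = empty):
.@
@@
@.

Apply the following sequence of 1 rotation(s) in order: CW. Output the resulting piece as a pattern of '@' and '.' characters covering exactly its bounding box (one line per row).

Start:
.@
@@
@.
After rotation 1 (CW):
@@.
.@@

Answer: @@.
.@@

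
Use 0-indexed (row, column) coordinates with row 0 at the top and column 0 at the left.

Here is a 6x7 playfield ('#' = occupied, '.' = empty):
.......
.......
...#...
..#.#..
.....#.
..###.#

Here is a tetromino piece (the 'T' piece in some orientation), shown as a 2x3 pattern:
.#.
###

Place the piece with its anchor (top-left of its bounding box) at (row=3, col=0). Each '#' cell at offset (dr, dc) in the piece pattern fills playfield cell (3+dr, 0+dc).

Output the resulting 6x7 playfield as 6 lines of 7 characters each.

Answer: .......
.......
...#...
.##.#..
###..#.
..###.#

Derivation:
Fill (3+0,0+1) = (3,1)
Fill (3+1,0+0) = (4,0)
Fill (3+1,0+1) = (4,1)
Fill (3+1,0+2) = (4,2)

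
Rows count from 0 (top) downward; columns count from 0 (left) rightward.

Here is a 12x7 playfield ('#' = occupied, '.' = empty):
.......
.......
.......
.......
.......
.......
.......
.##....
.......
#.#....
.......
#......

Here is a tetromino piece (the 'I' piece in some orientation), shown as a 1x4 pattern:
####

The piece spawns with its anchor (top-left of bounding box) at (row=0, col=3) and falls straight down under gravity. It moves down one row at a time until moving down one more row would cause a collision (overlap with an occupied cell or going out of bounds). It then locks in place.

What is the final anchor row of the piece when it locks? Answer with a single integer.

Spawn at (row=0, col=3). Try each row:
  row 0: fits
  row 1: fits
  row 2: fits
  row 3: fits
  row 4: fits
  row 5: fits
  row 6: fits
  row 7: fits
  row 8: fits
  row 9: fits
  row 10: fits
  row 11: fits
  row 12: out of bounds -> lock at row 11

Answer: 11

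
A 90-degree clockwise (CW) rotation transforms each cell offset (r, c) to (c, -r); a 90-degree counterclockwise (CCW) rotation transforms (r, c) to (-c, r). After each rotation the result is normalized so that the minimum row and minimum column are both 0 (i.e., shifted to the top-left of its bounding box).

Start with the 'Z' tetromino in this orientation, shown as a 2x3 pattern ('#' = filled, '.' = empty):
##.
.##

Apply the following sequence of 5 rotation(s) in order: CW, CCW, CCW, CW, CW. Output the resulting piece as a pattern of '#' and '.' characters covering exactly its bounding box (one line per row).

Answer: .#
##
#.

Derivation:
Start:
##.
.##
After rotation 1 (CW):
.#
##
#.
After rotation 2 (CCW):
##.
.##
After rotation 3 (CCW):
.#
##
#.
After rotation 4 (CW):
##.
.##
After rotation 5 (CW):
.#
##
#.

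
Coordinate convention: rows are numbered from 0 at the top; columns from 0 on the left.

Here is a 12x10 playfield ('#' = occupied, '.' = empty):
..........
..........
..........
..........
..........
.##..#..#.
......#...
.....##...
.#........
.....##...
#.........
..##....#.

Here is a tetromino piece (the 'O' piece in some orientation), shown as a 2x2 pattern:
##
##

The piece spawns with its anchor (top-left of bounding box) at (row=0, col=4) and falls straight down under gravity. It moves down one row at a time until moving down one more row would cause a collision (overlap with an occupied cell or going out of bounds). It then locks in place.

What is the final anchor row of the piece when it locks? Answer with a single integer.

Answer: 3

Derivation:
Spawn at (row=0, col=4). Try each row:
  row 0: fits
  row 1: fits
  row 2: fits
  row 3: fits
  row 4: blocked -> lock at row 3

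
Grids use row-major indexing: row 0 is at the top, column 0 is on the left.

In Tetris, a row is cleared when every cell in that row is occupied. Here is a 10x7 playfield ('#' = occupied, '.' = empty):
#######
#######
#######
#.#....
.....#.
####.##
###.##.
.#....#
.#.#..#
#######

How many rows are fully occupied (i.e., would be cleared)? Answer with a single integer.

Check each row:
  row 0: 0 empty cells -> FULL (clear)
  row 1: 0 empty cells -> FULL (clear)
  row 2: 0 empty cells -> FULL (clear)
  row 3: 5 empty cells -> not full
  row 4: 6 empty cells -> not full
  row 5: 1 empty cell -> not full
  row 6: 2 empty cells -> not full
  row 7: 5 empty cells -> not full
  row 8: 4 empty cells -> not full
  row 9: 0 empty cells -> FULL (clear)
Total rows cleared: 4

Answer: 4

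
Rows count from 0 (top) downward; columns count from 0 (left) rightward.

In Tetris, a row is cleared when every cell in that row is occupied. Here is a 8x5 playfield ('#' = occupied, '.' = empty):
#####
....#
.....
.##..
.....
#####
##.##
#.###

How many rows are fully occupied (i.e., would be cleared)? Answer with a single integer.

Check each row:
  row 0: 0 empty cells -> FULL (clear)
  row 1: 4 empty cells -> not full
  row 2: 5 empty cells -> not full
  row 3: 3 empty cells -> not full
  row 4: 5 empty cells -> not full
  row 5: 0 empty cells -> FULL (clear)
  row 6: 1 empty cell -> not full
  row 7: 1 empty cell -> not full
Total rows cleared: 2

Answer: 2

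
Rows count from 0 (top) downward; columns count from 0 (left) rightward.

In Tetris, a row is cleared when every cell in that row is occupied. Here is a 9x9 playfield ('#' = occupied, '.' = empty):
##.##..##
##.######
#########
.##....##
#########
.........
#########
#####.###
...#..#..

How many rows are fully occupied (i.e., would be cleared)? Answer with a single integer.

Answer: 3

Derivation:
Check each row:
  row 0: 3 empty cells -> not full
  row 1: 1 empty cell -> not full
  row 2: 0 empty cells -> FULL (clear)
  row 3: 5 empty cells -> not full
  row 4: 0 empty cells -> FULL (clear)
  row 5: 9 empty cells -> not full
  row 6: 0 empty cells -> FULL (clear)
  row 7: 1 empty cell -> not full
  row 8: 7 empty cells -> not full
Total rows cleared: 3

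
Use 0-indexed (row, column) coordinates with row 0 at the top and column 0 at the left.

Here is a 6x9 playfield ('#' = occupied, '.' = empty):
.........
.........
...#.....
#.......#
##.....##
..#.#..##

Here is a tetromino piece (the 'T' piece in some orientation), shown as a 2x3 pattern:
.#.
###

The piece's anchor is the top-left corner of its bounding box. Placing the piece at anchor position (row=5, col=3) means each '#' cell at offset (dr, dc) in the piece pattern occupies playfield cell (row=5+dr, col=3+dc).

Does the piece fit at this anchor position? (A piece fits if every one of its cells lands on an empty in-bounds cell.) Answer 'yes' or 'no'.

Answer: no

Derivation:
Check each piece cell at anchor (5, 3):
  offset (0,1) -> (5,4): occupied ('#') -> FAIL
  offset (1,0) -> (6,3): out of bounds -> FAIL
  offset (1,1) -> (6,4): out of bounds -> FAIL
  offset (1,2) -> (6,5): out of bounds -> FAIL
All cells valid: no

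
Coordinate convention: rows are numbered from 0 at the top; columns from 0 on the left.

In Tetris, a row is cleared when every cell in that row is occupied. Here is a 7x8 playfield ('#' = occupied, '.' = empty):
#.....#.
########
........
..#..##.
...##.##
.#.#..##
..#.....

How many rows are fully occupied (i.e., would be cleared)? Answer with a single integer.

Check each row:
  row 0: 6 empty cells -> not full
  row 1: 0 empty cells -> FULL (clear)
  row 2: 8 empty cells -> not full
  row 3: 5 empty cells -> not full
  row 4: 4 empty cells -> not full
  row 5: 4 empty cells -> not full
  row 6: 7 empty cells -> not full
Total rows cleared: 1

Answer: 1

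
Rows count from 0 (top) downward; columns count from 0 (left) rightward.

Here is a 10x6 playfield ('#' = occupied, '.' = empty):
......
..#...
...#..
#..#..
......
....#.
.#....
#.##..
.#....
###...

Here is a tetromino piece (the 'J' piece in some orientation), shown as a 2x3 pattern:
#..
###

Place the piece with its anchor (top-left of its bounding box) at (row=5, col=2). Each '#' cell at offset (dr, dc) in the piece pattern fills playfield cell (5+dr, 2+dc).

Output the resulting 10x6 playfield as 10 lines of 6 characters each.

Answer: ......
..#...
...#..
#..#..
......
..#.#.
.####.
#.##..
.#....
###...

Derivation:
Fill (5+0,2+0) = (5,2)
Fill (5+1,2+0) = (6,2)
Fill (5+1,2+1) = (6,3)
Fill (5+1,2+2) = (6,4)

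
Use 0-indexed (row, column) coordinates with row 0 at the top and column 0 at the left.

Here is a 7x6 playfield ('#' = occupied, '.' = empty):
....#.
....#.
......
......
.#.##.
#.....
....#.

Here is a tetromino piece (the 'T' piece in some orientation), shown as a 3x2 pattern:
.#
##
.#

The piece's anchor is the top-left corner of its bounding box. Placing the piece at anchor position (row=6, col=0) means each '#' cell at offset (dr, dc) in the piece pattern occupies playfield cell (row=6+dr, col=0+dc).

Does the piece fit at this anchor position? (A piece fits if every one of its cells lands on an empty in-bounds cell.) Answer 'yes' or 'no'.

Check each piece cell at anchor (6, 0):
  offset (0,1) -> (6,1): empty -> OK
  offset (1,0) -> (7,0): out of bounds -> FAIL
  offset (1,1) -> (7,1): out of bounds -> FAIL
  offset (2,1) -> (8,1): out of bounds -> FAIL
All cells valid: no

Answer: no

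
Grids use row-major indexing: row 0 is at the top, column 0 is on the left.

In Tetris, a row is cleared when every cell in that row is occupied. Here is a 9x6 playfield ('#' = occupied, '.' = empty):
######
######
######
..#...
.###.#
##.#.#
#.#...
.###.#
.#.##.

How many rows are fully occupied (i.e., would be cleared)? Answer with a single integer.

Answer: 3

Derivation:
Check each row:
  row 0: 0 empty cells -> FULL (clear)
  row 1: 0 empty cells -> FULL (clear)
  row 2: 0 empty cells -> FULL (clear)
  row 3: 5 empty cells -> not full
  row 4: 2 empty cells -> not full
  row 5: 2 empty cells -> not full
  row 6: 4 empty cells -> not full
  row 7: 2 empty cells -> not full
  row 8: 3 empty cells -> not full
Total rows cleared: 3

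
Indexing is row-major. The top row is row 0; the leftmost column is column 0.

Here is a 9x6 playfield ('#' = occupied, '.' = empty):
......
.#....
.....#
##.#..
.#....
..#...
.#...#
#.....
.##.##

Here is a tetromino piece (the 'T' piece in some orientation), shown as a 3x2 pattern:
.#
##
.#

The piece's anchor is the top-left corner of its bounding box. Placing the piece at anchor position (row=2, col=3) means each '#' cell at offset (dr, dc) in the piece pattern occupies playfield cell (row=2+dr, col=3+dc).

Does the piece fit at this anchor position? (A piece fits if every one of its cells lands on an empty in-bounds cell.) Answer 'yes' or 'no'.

Answer: no

Derivation:
Check each piece cell at anchor (2, 3):
  offset (0,1) -> (2,4): empty -> OK
  offset (1,0) -> (3,3): occupied ('#') -> FAIL
  offset (1,1) -> (3,4): empty -> OK
  offset (2,1) -> (4,4): empty -> OK
All cells valid: no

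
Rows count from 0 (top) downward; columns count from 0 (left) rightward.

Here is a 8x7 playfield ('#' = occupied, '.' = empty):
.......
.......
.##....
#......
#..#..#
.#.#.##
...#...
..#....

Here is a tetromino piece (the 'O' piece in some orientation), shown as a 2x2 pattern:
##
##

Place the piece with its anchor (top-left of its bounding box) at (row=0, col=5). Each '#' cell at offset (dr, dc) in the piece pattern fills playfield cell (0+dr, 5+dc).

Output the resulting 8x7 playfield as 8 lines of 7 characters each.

Fill (0+0,5+0) = (0,5)
Fill (0+0,5+1) = (0,6)
Fill (0+1,5+0) = (1,5)
Fill (0+1,5+1) = (1,6)

Answer: .....##
.....##
.##....
#......
#..#..#
.#.#.##
...#...
..#....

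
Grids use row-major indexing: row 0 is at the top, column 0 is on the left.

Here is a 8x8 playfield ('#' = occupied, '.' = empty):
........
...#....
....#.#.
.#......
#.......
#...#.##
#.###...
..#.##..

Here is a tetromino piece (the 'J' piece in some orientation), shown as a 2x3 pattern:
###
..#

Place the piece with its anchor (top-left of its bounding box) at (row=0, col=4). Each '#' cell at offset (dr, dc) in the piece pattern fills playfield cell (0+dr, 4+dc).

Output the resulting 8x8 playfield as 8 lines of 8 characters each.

Fill (0+0,4+0) = (0,4)
Fill (0+0,4+1) = (0,5)
Fill (0+0,4+2) = (0,6)
Fill (0+1,4+2) = (1,6)

Answer: ....###.
...#..#.
....#.#.
.#......
#.......
#...#.##
#.###...
..#.##..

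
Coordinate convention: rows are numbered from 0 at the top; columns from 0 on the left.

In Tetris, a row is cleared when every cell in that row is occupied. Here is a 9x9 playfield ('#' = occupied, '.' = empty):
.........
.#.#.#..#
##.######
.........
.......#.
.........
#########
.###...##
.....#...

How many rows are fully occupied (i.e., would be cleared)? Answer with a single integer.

Answer: 1

Derivation:
Check each row:
  row 0: 9 empty cells -> not full
  row 1: 5 empty cells -> not full
  row 2: 1 empty cell -> not full
  row 3: 9 empty cells -> not full
  row 4: 8 empty cells -> not full
  row 5: 9 empty cells -> not full
  row 6: 0 empty cells -> FULL (clear)
  row 7: 4 empty cells -> not full
  row 8: 8 empty cells -> not full
Total rows cleared: 1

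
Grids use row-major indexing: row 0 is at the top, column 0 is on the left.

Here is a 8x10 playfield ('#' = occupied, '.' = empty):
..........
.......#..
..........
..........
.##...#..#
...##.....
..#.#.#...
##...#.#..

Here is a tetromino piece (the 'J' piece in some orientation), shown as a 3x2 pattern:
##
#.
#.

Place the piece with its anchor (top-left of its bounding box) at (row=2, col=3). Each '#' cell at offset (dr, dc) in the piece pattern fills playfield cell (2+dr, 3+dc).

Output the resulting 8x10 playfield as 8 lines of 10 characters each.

Answer: ..........
.......#..
...##.....
...#......
.###..#..#
...##.....
..#.#.#...
##...#.#..

Derivation:
Fill (2+0,3+0) = (2,3)
Fill (2+0,3+1) = (2,4)
Fill (2+1,3+0) = (3,3)
Fill (2+2,3+0) = (4,3)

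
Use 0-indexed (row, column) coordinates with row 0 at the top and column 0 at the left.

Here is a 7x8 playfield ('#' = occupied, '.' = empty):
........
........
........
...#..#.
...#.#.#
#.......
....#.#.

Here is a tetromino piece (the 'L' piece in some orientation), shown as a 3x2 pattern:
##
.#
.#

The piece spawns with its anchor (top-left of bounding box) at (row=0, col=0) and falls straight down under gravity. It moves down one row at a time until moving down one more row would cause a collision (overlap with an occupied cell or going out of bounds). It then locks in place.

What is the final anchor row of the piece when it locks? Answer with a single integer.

Spawn at (row=0, col=0). Try each row:
  row 0: fits
  row 1: fits
  row 2: fits
  row 3: fits
  row 4: fits
  row 5: blocked -> lock at row 4

Answer: 4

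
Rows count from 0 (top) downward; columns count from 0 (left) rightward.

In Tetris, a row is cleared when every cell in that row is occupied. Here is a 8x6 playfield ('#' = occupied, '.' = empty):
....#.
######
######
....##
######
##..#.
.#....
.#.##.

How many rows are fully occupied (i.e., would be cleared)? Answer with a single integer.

Answer: 3

Derivation:
Check each row:
  row 0: 5 empty cells -> not full
  row 1: 0 empty cells -> FULL (clear)
  row 2: 0 empty cells -> FULL (clear)
  row 3: 4 empty cells -> not full
  row 4: 0 empty cells -> FULL (clear)
  row 5: 3 empty cells -> not full
  row 6: 5 empty cells -> not full
  row 7: 3 empty cells -> not full
Total rows cleared: 3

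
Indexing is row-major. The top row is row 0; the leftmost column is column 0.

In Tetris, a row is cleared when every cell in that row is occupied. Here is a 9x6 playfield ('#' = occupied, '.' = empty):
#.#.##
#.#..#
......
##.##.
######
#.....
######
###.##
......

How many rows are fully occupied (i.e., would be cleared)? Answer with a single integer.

Answer: 2

Derivation:
Check each row:
  row 0: 2 empty cells -> not full
  row 1: 3 empty cells -> not full
  row 2: 6 empty cells -> not full
  row 3: 2 empty cells -> not full
  row 4: 0 empty cells -> FULL (clear)
  row 5: 5 empty cells -> not full
  row 6: 0 empty cells -> FULL (clear)
  row 7: 1 empty cell -> not full
  row 8: 6 empty cells -> not full
Total rows cleared: 2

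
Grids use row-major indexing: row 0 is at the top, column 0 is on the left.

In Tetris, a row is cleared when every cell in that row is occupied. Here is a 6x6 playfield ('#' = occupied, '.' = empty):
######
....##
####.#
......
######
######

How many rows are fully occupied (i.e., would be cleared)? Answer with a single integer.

Answer: 3

Derivation:
Check each row:
  row 0: 0 empty cells -> FULL (clear)
  row 1: 4 empty cells -> not full
  row 2: 1 empty cell -> not full
  row 3: 6 empty cells -> not full
  row 4: 0 empty cells -> FULL (clear)
  row 5: 0 empty cells -> FULL (clear)
Total rows cleared: 3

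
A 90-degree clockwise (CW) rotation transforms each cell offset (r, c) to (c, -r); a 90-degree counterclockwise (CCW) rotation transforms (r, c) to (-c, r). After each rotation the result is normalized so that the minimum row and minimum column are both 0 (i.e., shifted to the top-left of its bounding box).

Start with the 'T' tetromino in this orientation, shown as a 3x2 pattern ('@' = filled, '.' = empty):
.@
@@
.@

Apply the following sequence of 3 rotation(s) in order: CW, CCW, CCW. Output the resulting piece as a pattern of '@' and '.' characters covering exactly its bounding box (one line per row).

Start:
.@
@@
.@
After rotation 1 (CW):
.@.
@@@
After rotation 2 (CCW):
.@
@@
.@
After rotation 3 (CCW):
@@@
.@.

Answer: @@@
.@.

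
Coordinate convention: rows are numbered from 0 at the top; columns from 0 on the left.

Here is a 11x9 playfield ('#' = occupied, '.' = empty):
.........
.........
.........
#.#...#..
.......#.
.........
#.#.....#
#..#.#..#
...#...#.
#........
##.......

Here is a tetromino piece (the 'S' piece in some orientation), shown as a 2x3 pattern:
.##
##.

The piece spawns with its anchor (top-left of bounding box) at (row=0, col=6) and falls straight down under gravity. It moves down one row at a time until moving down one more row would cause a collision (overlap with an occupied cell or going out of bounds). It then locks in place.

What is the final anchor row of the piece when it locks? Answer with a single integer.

Spawn at (row=0, col=6). Try each row:
  row 0: fits
  row 1: fits
  row 2: blocked -> lock at row 1

Answer: 1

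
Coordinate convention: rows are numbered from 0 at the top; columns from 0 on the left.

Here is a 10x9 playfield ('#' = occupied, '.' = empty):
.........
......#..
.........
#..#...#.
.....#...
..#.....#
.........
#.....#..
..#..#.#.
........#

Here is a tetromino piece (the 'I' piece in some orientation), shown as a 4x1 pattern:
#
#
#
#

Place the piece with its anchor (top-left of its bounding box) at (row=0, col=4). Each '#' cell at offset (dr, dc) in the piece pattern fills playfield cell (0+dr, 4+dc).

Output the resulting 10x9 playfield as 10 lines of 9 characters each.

Fill (0+0,4+0) = (0,4)
Fill (0+1,4+0) = (1,4)
Fill (0+2,4+0) = (2,4)
Fill (0+3,4+0) = (3,4)

Answer: ....#....
....#.#..
....#....
#..##..#.
.....#...
..#.....#
.........
#.....#..
..#..#.#.
........#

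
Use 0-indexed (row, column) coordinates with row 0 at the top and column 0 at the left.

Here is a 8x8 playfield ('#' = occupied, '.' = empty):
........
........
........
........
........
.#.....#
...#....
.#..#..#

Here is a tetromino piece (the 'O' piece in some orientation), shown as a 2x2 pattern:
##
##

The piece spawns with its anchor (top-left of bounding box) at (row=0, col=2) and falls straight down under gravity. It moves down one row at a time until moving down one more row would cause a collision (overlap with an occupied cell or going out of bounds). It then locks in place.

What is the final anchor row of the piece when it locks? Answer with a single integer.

Answer: 4

Derivation:
Spawn at (row=0, col=2). Try each row:
  row 0: fits
  row 1: fits
  row 2: fits
  row 3: fits
  row 4: fits
  row 5: blocked -> lock at row 4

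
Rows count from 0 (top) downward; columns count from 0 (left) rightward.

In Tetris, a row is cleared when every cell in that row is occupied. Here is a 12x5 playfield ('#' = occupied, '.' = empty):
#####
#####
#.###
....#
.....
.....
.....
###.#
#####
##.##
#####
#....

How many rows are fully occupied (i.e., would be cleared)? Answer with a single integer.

Check each row:
  row 0: 0 empty cells -> FULL (clear)
  row 1: 0 empty cells -> FULL (clear)
  row 2: 1 empty cell -> not full
  row 3: 4 empty cells -> not full
  row 4: 5 empty cells -> not full
  row 5: 5 empty cells -> not full
  row 6: 5 empty cells -> not full
  row 7: 1 empty cell -> not full
  row 8: 0 empty cells -> FULL (clear)
  row 9: 1 empty cell -> not full
  row 10: 0 empty cells -> FULL (clear)
  row 11: 4 empty cells -> not full
Total rows cleared: 4

Answer: 4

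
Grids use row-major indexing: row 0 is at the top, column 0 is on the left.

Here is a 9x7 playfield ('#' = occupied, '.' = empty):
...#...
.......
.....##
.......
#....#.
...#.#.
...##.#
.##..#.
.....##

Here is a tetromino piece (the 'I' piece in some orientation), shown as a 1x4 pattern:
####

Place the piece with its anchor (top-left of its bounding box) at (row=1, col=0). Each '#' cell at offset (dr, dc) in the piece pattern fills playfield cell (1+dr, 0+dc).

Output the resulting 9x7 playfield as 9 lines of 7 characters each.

Answer: ...#...
####...
.....##
.......
#....#.
...#.#.
...##.#
.##..#.
.....##

Derivation:
Fill (1+0,0+0) = (1,0)
Fill (1+0,0+1) = (1,1)
Fill (1+0,0+2) = (1,2)
Fill (1+0,0+3) = (1,3)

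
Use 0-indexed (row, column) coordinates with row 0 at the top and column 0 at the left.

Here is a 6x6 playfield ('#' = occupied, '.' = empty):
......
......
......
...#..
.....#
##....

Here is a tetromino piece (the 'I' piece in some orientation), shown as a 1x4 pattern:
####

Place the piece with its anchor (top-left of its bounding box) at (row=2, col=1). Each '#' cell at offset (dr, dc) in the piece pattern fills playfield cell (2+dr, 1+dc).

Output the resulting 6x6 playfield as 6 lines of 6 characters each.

Fill (2+0,1+0) = (2,1)
Fill (2+0,1+1) = (2,2)
Fill (2+0,1+2) = (2,3)
Fill (2+0,1+3) = (2,4)

Answer: ......
......
.####.
...#..
.....#
##....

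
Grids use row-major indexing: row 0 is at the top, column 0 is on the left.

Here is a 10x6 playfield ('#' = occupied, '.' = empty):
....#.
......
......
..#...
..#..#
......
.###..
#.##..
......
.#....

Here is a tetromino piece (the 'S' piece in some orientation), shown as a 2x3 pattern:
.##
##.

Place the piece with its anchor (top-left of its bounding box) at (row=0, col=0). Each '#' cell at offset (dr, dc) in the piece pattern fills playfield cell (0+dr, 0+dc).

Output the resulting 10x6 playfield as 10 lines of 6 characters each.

Answer: .##.#.
##....
......
..#...
..#..#
......
.###..
#.##..
......
.#....

Derivation:
Fill (0+0,0+1) = (0,1)
Fill (0+0,0+2) = (0,2)
Fill (0+1,0+0) = (1,0)
Fill (0+1,0+1) = (1,1)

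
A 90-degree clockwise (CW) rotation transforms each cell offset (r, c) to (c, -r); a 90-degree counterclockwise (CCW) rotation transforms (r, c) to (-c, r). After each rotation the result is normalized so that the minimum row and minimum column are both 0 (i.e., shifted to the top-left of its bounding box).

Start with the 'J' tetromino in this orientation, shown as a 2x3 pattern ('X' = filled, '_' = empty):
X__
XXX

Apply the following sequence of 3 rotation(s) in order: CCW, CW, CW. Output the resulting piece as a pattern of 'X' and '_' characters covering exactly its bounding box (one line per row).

Start:
X__
XXX
After rotation 1 (CCW):
_X
_X
XX
After rotation 2 (CW):
X__
XXX
After rotation 3 (CW):
XX
X_
X_

Answer: XX
X_
X_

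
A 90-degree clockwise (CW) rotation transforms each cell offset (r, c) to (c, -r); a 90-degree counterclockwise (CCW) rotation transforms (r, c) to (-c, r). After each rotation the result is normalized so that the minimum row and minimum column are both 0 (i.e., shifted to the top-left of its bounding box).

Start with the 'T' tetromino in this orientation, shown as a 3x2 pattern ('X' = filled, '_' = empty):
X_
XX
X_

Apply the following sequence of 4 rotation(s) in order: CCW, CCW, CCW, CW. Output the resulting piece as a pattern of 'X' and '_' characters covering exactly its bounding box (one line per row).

Start:
X_
XX
X_
After rotation 1 (CCW):
_X_
XXX
After rotation 2 (CCW):
_X
XX
_X
After rotation 3 (CCW):
XXX
_X_
After rotation 4 (CW):
_X
XX
_X

Answer: _X
XX
_X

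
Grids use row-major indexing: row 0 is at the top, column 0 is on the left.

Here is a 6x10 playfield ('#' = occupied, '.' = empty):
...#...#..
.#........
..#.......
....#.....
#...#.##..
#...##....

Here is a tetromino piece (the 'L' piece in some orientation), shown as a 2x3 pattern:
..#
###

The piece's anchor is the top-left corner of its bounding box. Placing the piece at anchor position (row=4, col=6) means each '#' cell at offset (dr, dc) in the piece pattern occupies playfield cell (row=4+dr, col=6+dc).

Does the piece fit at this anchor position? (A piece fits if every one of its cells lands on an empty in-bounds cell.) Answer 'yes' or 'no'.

Answer: yes

Derivation:
Check each piece cell at anchor (4, 6):
  offset (0,2) -> (4,8): empty -> OK
  offset (1,0) -> (5,6): empty -> OK
  offset (1,1) -> (5,7): empty -> OK
  offset (1,2) -> (5,8): empty -> OK
All cells valid: yes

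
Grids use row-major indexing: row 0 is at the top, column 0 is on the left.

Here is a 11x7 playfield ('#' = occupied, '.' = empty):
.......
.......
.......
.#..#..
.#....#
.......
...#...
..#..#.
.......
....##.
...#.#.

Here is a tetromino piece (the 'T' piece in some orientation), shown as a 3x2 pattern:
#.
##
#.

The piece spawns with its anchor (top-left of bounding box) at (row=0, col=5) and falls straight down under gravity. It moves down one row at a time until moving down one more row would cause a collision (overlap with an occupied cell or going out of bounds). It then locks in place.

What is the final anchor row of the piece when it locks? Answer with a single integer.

Spawn at (row=0, col=5). Try each row:
  row 0: fits
  row 1: fits
  row 2: fits
  row 3: blocked -> lock at row 2

Answer: 2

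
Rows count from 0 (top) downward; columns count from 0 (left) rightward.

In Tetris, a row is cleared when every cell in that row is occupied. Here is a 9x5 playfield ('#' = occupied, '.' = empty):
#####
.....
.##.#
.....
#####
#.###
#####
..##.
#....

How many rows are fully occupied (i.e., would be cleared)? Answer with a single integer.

Check each row:
  row 0: 0 empty cells -> FULL (clear)
  row 1: 5 empty cells -> not full
  row 2: 2 empty cells -> not full
  row 3: 5 empty cells -> not full
  row 4: 0 empty cells -> FULL (clear)
  row 5: 1 empty cell -> not full
  row 6: 0 empty cells -> FULL (clear)
  row 7: 3 empty cells -> not full
  row 8: 4 empty cells -> not full
Total rows cleared: 3

Answer: 3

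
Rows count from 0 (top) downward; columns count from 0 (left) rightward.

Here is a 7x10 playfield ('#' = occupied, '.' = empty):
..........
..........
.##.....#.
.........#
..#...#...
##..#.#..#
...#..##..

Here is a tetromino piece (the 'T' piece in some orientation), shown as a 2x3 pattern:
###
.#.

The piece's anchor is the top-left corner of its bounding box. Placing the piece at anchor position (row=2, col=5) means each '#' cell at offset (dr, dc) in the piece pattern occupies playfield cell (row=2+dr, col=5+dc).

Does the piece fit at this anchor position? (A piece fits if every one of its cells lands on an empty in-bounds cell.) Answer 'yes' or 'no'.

Check each piece cell at anchor (2, 5):
  offset (0,0) -> (2,5): empty -> OK
  offset (0,1) -> (2,6): empty -> OK
  offset (0,2) -> (2,7): empty -> OK
  offset (1,1) -> (3,6): empty -> OK
All cells valid: yes

Answer: yes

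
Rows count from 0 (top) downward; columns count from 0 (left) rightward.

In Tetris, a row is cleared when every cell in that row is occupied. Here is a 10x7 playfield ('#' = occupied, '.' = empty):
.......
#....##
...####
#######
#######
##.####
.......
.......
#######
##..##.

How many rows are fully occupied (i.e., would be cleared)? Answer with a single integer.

Check each row:
  row 0: 7 empty cells -> not full
  row 1: 4 empty cells -> not full
  row 2: 3 empty cells -> not full
  row 3: 0 empty cells -> FULL (clear)
  row 4: 0 empty cells -> FULL (clear)
  row 5: 1 empty cell -> not full
  row 6: 7 empty cells -> not full
  row 7: 7 empty cells -> not full
  row 8: 0 empty cells -> FULL (clear)
  row 9: 3 empty cells -> not full
Total rows cleared: 3

Answer: 3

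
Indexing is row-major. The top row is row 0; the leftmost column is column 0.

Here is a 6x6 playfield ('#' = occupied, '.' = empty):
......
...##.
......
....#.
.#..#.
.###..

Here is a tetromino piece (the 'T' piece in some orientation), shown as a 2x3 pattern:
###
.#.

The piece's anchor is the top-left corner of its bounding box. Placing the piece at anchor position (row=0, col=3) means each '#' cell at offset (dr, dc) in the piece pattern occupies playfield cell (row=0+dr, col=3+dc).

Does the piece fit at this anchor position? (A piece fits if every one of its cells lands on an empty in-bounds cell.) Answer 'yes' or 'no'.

Check each piece cell at anchor (0, 3):
  offset (0,0) -> (0,3): empty -> OK
  offset (0,1) -> (0,4): empty -> OK
  offset (0,2) -> (0,5): empty -> OK
  offset (1,1) -> (1,4): occupied ('#') -> FAIL
All cells valid: no

Answer: no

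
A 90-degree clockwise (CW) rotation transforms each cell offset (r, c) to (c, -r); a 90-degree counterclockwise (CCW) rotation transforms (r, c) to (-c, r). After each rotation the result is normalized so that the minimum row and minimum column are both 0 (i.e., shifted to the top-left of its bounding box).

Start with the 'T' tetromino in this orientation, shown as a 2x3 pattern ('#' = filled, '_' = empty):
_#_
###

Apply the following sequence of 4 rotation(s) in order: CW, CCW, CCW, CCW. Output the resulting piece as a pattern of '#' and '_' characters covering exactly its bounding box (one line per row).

Answer: ###
_#_

Derivation:
Start:
_#_
###
After rotation 1 (CW):
#_
##
#_
After rotation 2 (CCW):
_#_
###
After rotation 3 (CCW):
_#
##
_#
After rotation 4 (CCW):
###
_#_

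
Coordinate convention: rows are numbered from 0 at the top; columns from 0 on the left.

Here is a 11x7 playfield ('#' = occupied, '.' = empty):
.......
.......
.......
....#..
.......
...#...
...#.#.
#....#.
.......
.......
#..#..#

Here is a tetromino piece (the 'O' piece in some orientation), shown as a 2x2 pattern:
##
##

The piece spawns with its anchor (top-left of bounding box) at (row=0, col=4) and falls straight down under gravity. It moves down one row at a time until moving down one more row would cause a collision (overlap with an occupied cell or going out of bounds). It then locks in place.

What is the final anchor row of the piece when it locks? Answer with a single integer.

Spawn at (row=0, col=4). Try each row:
  row 0: fits
  row 1: fits
  row 2: blocked -> lock at row 1

Answer: 1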